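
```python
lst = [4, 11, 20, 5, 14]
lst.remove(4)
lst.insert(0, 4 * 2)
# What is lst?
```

After line 1: lst = [4, 11, 20, 5, 14]
After line 2 (remove first 4): lst = [11, 20, 5, 14]
After line 3 (insert 8 at index 0): lst = [8, 11, 20, 5, 14]

[8, 11, 20, 5, 14]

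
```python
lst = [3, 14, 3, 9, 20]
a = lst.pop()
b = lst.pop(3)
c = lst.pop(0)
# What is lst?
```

After line 1: lst = [3, 14, 3, 9, 20]
After line 2 (pop() -> a = 20): lst = [3, 14, 3, 9]
After line 3 (pop(3) -> b = 9): lst = [3, 14, 3]
After line 4 (pop(0) -> c = 3): lst = [14, 3]

[14, 3]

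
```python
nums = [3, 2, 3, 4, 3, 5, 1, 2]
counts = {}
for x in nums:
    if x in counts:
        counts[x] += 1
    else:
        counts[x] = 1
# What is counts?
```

Initial: counts = {}, nums = [3, 2, 3, 4, 3, 5, 1, 2]
See 3: counts = {3: 1}
See 2: counts = {3: 1, 2: 1}
See 3: counts = {3: 2, 2: 1}
See 4: counts = {3: 2, 2: 1, 4: 1}
See 3: counts = {3: 3, 2: 1, 4: 1}
See 5: counts = {3: 3, 2: 1, 4: 1, 5: 1}
See 1: counts = {3: 3, 2: 1, 4: 1, 5: 1, 1: 1}
See 2: counts = {3: 3, 2: 2, 4: 1, 5: 1, 1: 1}

{3: 3, 2: 2, 4: 1, 5: 1, 1: 1}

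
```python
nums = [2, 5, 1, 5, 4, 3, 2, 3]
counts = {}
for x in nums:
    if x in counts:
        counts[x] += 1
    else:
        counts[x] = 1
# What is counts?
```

Initial: counts = {}, nums = [2, 5, 1, 5, 4, 3, 2, 3]
See 2: counts = {2: 1}
See 5: counts = {2: 1, 5: 1}
See 1: counts = {2: 1, 5: 1, 1: 1}
See 5: counts = {2: 1, 5: 2, 1: 1}
See 4: counts = {2: 1, 5: 2, 1: 1, 4: 1}
See 3: counts = {2: 1, 5: 2, 1: 1, 4: 1, 3: 1}
See 2: counts = {2: 2, 5: 2, 1: 1, 4: 1, 3: 1}
See 3: counts = {2: 2, 5: 2, 1: 1, 4: 1, 3: 2}

{2: 2, 5: 2, 1: 1, 4: 1, 3: 2}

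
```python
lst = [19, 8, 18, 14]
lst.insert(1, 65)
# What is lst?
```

[19, 65, 8, 18, 14]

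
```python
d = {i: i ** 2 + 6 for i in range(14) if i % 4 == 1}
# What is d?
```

{1: 7, 5: 31, 9: 87, 13: 175}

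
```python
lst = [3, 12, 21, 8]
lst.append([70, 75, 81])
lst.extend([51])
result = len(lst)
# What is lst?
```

After line 1: lst = [3, 12, 21, 8]
After line 2 (append adds [70, 75, 81] as single element): lst = [3, 12, 21, 8, [70, 75, 81]]
After line 3 (extend unpacks [51], adds 51): lst = [3, 12, 21, 8, [70, 75, 81], 51]
After line 4: result = len(lst) = 6

[3, 12, 21, 8, [70, 75, 81], 51]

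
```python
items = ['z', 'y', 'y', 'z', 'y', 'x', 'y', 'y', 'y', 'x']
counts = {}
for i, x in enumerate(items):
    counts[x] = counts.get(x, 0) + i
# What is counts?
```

Initial: counts = {}, items = ['z', 'y', 'y', 'z', 'y', 'x', 'y', 'y', 'y', 'x']
i=0, x='z': counts = {'z': 0}
i=1, x='y': counts = {'z': 0, 'y': 1}
i=2, x='y': counts = {'z': 0, 'y': 3}
i=3, x='z': counts = {'z': 3, 'y': 3}
i=4, x='y': counts = {'z': 3, 'y': 7}
i=5, x='x': counts = {'z': 3, 'y': 7, 'x': 5}
i=6, x='y': counts = {'z': 3, 'y': 13, 'x': 5}
i=7, x='y': counts = {'z': 3, 'y': 20, 'x': 5}
i=8, x='y': counts = {'z': 3, 'y': 28, 'x': 5}
i=9, x='x': counts = {'z': 3, 'y': 28, 'x': 14}

{'z': 3, 'y': 28, 'x': 14}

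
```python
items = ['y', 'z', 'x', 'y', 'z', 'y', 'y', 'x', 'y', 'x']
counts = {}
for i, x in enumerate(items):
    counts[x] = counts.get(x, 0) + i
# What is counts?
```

Initial: counts = {}, items = ['y', 'z', 'x', 'y', 'z', 'y', 'y', 'x', 'y', 'x']
i=0, x='y': counts = {'y': 0}
i=1, x='z': counts = {'y': 0, 'z': 1}
i=2, x='x': counts = {'y': 0, 'z': 1, 'x': 2}
i=3, x='y': counts = {'y': 3, 'z': 1, 'x': 2}
i=4, x='z': counts = {'y': 3, 'z': 5, 'x': 2}
i=5, x='y': counts = {'y': 8, 'z': 5, 'x': 2}
i=6, x='y': counts = {'y': 14, 'z': 5, 'x': 2}
i=7, x='x': counts = {'y': 14, 'z': 5, 'x': 9}
i=8, x='y': counts = {'y': 22, 'z': 5, 'x': 9}
i=9, x='x': counts = {'y': 22, 'z': 5, 'x': 18}

{'y': 22, 'z': 5, 'x': 18}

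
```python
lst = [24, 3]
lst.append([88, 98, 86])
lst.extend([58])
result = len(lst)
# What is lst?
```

After line 1: lst = [24, 3]
After line 2 (append adds [88, 98, 86] as single element): lst = [24, 3, [88, 98, 86]]
After line 3 (extend unpacks [58], adds 58): lst = [24, 3, [88, 98, 86], 58]
After line 4: result = len(lst) = 4

[24, 3, [88, 98, 86], 58]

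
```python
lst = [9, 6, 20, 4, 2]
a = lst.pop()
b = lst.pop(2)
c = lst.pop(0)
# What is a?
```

After line 1: lst = [9, 6, 20, 4, 2]
After line 2 (pop() -> a = 2): lst = [9, 6, 20, 4]
After line 3 (pop(2) -> b = 20): lst = [9, 6, 4]
After line 4 (pop(0) -> c = 9): lst = [6, 4]

2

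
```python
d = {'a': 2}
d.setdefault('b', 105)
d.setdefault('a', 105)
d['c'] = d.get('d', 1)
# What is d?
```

After line 1: d = {'a': 2}
After line 2 (setdefault adds 'b'=105): d = {'a': 2, 'b': 105}
After line 3 (setdefault 'a' no-op, already exists): d = {'a': 2, 'b': 105}
After line 4 (get('d', 1) returns default since 'd' not in d): d = {'a': 2, 'b': 105, 'c': 1}

{'a': 2, 'b': 105, 'c': 1}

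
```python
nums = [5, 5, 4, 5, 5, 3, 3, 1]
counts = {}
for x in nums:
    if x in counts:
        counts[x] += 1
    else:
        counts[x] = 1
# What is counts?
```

Initial: counts = {}, nums = [5, 5, 4, 5, 5, 3, 3, 1]
See 5: counts = {5: 1}
See 5: counts = {5: 2}
See 4: counts = {5: 2, 4: 1}
See 5: counts = {5: 3, 4: 1}
See 5: counts = {5: 4, 4: 1}
See 3: counts = {5: 4, 4: 1, 3: 1}
See 3: counts = {5: 4, 4: 1, 3: 2}
See 1: counts = {5: 4, 4: 1, 3: 2, 1: 1}

{5: 4, 4: 1, 3: 2, 1: 1}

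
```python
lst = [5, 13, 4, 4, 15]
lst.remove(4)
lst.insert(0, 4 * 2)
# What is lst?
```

After line 1: lst = [5, 13, 4, 4, 15]
After line 2 (remove first 4): lst = [5, 13, 4, 15]
After line 3 (insert 8 at index 0): lst = [8, 5, 13, 4, 15]

[8, 5, 13, 4, 15]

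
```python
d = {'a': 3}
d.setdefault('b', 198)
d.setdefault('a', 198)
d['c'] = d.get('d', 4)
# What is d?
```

After line 1: d = {'a': 3}
After line 2 (setdefault adds 'b'=198): d = {'a': 3, 'b': 198}
After line 3 (setdefault 'a' no-op, already exists): d = {'a': 3, 'b': 198}
After line 4 (get('d', 4) returns default since 'd' not in d): d = {'a': 3, 'b': 198, 'c': 4}

{'a': 3, 'b': 198, 'c': 4}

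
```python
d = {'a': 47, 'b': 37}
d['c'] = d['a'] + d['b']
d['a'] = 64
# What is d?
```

After line 1: d = {'a': 47, 'b': 37}
After line 2 (d['c'] = 47 + 37): d = {'a': 47, 'b': 37, 'c': 84}
After line 3: d = {'a': 64, 'b': 37, 'c': 84}

{'a': 64, 'b': 37, 'c': 84}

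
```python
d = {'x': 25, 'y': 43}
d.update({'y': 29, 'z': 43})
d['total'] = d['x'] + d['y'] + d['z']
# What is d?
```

After line 1: d = {'x': 25, 'y': 43}
After line 2 (y overwritten, z added): d = {'x': 25, 'y': 29, 'z': 43}
After line 3 (total = 25 + 29 + 43 = 97): d = {'x': 25, 'y': 29, 'z': 43, 'total': 97}

{'x': 25, 'y': 29, 'z': 43, 'total': 97}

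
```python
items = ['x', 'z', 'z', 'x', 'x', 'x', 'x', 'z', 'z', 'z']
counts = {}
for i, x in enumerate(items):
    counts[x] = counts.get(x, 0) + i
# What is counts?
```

Initial: counts = {}, items = ['x', 'z', 'z', 'x', 'x', 'x', 'x', 'z', 'z', 'z']
i=0, x='x': counts = {'x': 0}
i=1, x='z': counts = {'x': 0, 'z': 1}
i=2, x='z': counts = {'x': 0, 'z': 3}
i=3, x='x': counts = {'x': 3, 'z': 3}
i=4, x='x': counts = {'x': 7, 'z': 3}
i=5, x='x': counts = {'x': 12, 'z': 3}
i=6, x='x': counts = {'x': 18, 'z': 3}
i=7, x='z': counts = {'x': 18, 'z': 10}
i=8, x='z': counts = {'x': 18, 'z': 18}
i=9, x='z': counts = {'x': 18, 'z': 27}

{'x': 18, 'z': 27}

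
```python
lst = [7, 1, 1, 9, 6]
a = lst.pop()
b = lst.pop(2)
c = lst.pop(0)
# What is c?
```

After line 1: lst = [7, 1, 1, 9, 6]
After line 2 (pop() -> a = 6): lst = [7, 1, 1, 9]
After line 3 (pop(2) -> b = 1): lst = [7, 1, 9]
After line 4 (pop(0) -> c = 7): lst = [1, 9]

7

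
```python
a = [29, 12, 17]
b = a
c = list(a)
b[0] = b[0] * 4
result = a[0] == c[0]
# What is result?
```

After line 1: a = [29, 12, 17]
After line 2 (b = a, alias): a = [29, 12, 17], b = [29, 12, 17]
After line 3 (c = list(a) is a copy, new object): c = [29, 12, 17]
After line 4 (b[0] = 29 * 4 = 116; mutates shared a/b): a = b = [116, 12, 17], c = [29, 12, 17]
After line 5 (a[0] = 116, c[0] = 29; result = False)

False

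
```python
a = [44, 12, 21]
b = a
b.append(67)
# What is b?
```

After line 1: a = [44, 12, 21]
After line 2 (b = a is an alias, same object): a = [44, 12, 21], b = [44, 12, 21]
After line 3 (b.append mutates the shared list): a = [44, 12, 21, 67], b = [44, 12, 21, 67]

[44, 12, 21, 67]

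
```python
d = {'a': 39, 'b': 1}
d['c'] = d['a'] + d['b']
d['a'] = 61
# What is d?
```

After line 1: d = {'a': 39, 'b': 1}
After line 2 (d['c'] = 39 + 1): d = {'a': 39, 'b': 1, 'c': 40}
After line 3: d = {'a': 61, 'b': 1, 'c': 40}

{'a': 61, 'b': 1, 'c': 40}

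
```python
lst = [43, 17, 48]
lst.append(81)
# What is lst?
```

[43, 17, 48, 81]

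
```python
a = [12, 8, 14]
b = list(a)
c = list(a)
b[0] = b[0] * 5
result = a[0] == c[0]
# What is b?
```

After line 1: a = [12, 8, 14]
After line 2 (b = list(a), copy): a = [12, 8, 14], b = [12, 8, 14]
After line 3 (c = list(a) is a copy, new object): c = [12, 8, 14]
After line 4 (b[0] = 12 * 5 = 60; only b mutates (copy)): a = [12, 8, 14], b = [60, 8, 14], c = [12, 8, 14]
After line 5 (a[0] = 12, c[0] = 12; result = True)

[60, 8, 14]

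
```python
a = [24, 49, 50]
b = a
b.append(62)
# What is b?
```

After line 1: a = [24, 49, 50]
After line 2 (b = a is an alias, same object): a = [24, 49, 50], b = [24, 49, 50]
After line 3 (b.append mutates the shared list): a = [24, 49, 50, 62], b = [24, 49, 50, 62]

[24, 49, 50, 62]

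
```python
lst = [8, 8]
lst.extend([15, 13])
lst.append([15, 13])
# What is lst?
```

After line 1: lst = [8, 8]
After line 2 (extend unpacks [15, 13]): lst = [8, 8, 15, 13]
After line 3 (append adds [15, 13] as single element): lst = [8, 8, 15, 13, [15, 13]]

[8, 8, 15, 13, [15, 13]]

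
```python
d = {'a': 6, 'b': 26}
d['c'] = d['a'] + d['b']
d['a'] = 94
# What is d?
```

After line 1: d = {'a': 6, 'b': 26}
After line 2 (d['c'] = 6 + 26): d = {'a': 6, 'b': 26, 'c': 32}
After line 3: d = {'a': 94, 'b': 26, 'c': 32}

{'a': 94, 'b': 26, 'c': 32}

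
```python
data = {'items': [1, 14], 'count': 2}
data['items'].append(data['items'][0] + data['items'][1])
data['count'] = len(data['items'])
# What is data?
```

After line 1: data = {'items': [1, 14], 'count': 2}
After line 2 (append 1 + 14 = 15): data = {'items': [1, 14, 15], 'count': 2}
After line 3 (count = len(items) = 3): data = {'items': [1, 14, 15], 'count': 3}

{'items': [1, 14, 15], 'count': 3}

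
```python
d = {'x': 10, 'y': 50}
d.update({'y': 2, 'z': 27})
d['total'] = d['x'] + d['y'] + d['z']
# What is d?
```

After line 1: d = {'x': 10, 'y': 50}
After line 2 (y overwritten, z added): d = {'x': 10, 'y': 2, 'z': 27}
After line 3 (total = 10 + 2 + 27 = 39): d = {'x': 10, 'y': 2, 'z': 27, 'total': 39}

{'x': 10, 'y': 2, 'z': 27, 'total': 39}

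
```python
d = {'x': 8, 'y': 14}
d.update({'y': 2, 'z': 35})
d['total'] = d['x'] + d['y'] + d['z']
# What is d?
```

After line 1: d = {'x': 8, 'y': 14}
After line 2 (y overwritten, z added): d = {'x': 8, 'y': 2, 'z': 35}
After line 3 (total = 8 + 2 + 35 = 45): d = {'x': 8, 'y': 2, 'z': 35, 'total': 45}

{'x': 8, 'y': 2, 'z': 35, 'total': 45}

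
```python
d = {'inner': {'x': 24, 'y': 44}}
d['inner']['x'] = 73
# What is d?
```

After line 1: d = {'inner': {'x': 24, 'y': 44}}
After line 2 (inner x overwritten): d = {'inner': {'x': 73, 'y': 44}}

{'inner': {'x': 73, 'y': 44}}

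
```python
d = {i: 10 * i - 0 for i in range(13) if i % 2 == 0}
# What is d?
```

{0: 0, 2: 20, 4: 40, 6: 60, 8: 80, 10: 100, 12: 120}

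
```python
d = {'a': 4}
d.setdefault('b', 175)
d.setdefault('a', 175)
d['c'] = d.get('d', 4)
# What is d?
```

After line 1: d = {'a': 4}
After line 2 (setdefault adds 'b'=175): d = {'a': 4, 'b': 175}
After line 3 (setdefault 'a' no-op, already exists): d = {'a': 4, 'b': 175}
After line 4 (get('d', 4) returns default since 'd' not in d): d = {'a': 4, 'b': 175, 'c': 4}

{'a': 4, 'b': 175, 'c': 4}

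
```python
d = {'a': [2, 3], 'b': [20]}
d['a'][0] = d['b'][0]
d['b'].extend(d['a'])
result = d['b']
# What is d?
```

After line 1: d = {'a': [2, 3], 'b': [20]}
After line 2 (a[0] = b[0] = 20): d = {'a': [20, 3], 'b': [20]}
After line 3 (b.extend(a) appends [20, 3]): d = {'a': [20, 3], 'b': [20, 20, 3]}
After line 4: result = d['b'] = [20, 20, 3]

{'a': [20, 3], 'b': [20, 20, 3]}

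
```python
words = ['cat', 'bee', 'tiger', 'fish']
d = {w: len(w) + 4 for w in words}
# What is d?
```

{'cat': 7, 'bee': 7, 'tiger': 9, 'fish': 8}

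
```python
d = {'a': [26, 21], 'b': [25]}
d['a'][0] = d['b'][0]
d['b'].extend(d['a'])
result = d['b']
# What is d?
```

After line 1: d = {'a': [26, 21], 'b': [25]}
After line 2 (a[0] = b[0] = 25): d = {'a': [25, 21], 'b': [25]}
After line 3 (b.extend(a) appends [25, 21]): d = {'a': [25, 21], 'b': [25, 25, 21]}
After line 4: result = d['b'] = [25, 25, 21]

{'a': [25, 21], 'b': [25, 25, 21]}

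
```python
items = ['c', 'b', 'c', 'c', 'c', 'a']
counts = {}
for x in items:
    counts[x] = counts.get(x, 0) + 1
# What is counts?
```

Initial: counts = {}, items = ['c', 'b', 'c', 'c', 'c', 'a']
See 'c': counts = {'c': 1}
See 'b': counts = {'c': 1, 'b': 1}
See 'c': counts = {'c': 2, 'b': 1}
See 'c': counts = {'c': 3, 'b': 1}
See 'c': counts = {'c': 4, 'b': 1}
See 'a': counts = {'c': 4, 'b': 1, 'a': 1}

{'c': 4, 'b': 1, 'a': 1}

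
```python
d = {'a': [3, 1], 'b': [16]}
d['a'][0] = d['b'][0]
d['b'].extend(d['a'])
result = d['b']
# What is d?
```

After line 1: d = {'a': [3, 1], 'b': [16]}
After line 2 (a[0] = b[0] = 16): d = {'a': [16, 1], 'b': [16]}
After line 3 (b.extend(a) appends [16, 1]): d = {'a': [16, 1], 'b': [16, 16, 1]}
After line 4: result = d['b'] = [16, 16, 1]

{'a': [16, 1], 'b': [16, 16, 1]}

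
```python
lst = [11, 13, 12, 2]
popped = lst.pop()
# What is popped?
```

2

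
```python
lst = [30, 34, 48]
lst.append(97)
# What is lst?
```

[30, 34, 48, 97]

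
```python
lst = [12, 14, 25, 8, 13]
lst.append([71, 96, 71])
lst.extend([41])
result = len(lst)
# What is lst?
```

After line 1: lst = [12, 14, 25, 8, 13]
After line 2 (append adds [71, 96, 71] as single element): lst = [12, 14, 25, 8, 13, [71, 96, 71]]
After line 3 (extend unpacks [41], adds 41): lst = [12, 14, 25, 8, 13, [71, 96, 71], 41]
After line 4: result = len(lst) = 7

[12, 14, 25, 8, 13, [71, 96, 71], 41]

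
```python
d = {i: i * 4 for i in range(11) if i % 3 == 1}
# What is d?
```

{1: 4, 4: 16, 7: 28, 10: 40}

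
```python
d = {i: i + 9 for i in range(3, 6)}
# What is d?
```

{3: 12, 4: 13, 5: 14}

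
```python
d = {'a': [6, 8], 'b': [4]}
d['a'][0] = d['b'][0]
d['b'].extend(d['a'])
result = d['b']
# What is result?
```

After line 1: d = {'a': [6, 8], 'b': [4]}
After line 2 (a[0] = b[0] = 4): d = {'a': [4, 8], 'b': [4]}
After line 3 (b.extend(a) appends [4, 8]): d = {'a': [4, 8], 'b': [4, 4, 8]}
After line 4: result = d['b'] = [4, 4, 8]

[4, 4, 8]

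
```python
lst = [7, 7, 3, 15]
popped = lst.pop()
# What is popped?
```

15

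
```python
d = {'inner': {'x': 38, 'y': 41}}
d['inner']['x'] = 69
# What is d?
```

After line 1: d = {'inner': {'x': 38, 'y': 41}}
After line 2 (inner x overwritten): d = {'inner': {'x': 69, 'y': 41}}

{'inner': {'x': 69, 'y': 41}}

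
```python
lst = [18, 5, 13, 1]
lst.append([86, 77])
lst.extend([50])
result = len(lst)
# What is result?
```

After line 1: lst = [18, 5, 13, 1]
After line 2 (append adds [86, 77] as single element): lst = [18, 5, 13, 1, [86, 77]]
After line 3 (extend unpacks [50], adds 50): lst = [18, 5, 13, 1, [86, 77], 50]
After line 4: result = len(lst) = 6

6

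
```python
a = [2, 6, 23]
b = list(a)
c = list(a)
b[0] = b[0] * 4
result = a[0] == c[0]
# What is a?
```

After line 1: a = [2, 6, 23]
After line 2 (b = list(a), copy): a = [2, 6, 23], b = [2, 6, 23]
After line 3 (c = list(a) is a copy, new object): c = [2, 6, 23]
After line 4 (b[0] = 2 * 4 = 8; only b mutates (copy)): a = [2, 6, 23], b = [8, 6, 23], c = [2, 6, 23]
After line 5 (a[0] = 2, c[0] = 2; result = True)

[2, 6, 23]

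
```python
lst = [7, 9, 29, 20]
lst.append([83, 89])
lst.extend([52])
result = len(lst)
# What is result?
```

After line 1: lst = [7, 9, 29, 20]
After line 2 (append adds [83, 89] as single element): lst = [7, 9, 29, 20, [83, 89]]
After line 3 (extend unpacks [52], adds 52): lst = [7, 9, 29, 20, [83, 89], 52]
After line 4: result = len(lst) = 6

6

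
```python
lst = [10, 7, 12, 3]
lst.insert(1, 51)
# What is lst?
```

[10, 51, 7, 12, 3]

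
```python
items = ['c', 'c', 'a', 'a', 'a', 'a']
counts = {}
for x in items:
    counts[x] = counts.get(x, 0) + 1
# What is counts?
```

Initial: counts = {}, items = ['c', 'c', 'a', 'a', 'a', 'a']
See 'c': counts = {'c': 1}
See 'c': counts = {'c': 2}
See 'a': counts = {'c': 2, 'a': 1}
See 'a': counts = {'c': 2, 'a': 2}
See 'a': counts = {'c': 2, 'a': 3}
See 'a': counts = {'c': 2, 'a': 4}

{'c': 2, 'a': 4}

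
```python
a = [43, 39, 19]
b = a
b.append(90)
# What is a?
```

After line 1: a = [43, 39, 19]
After line 2 (b = a is an alias, same object): a = [43, 39, 19], b = [43, 39, 19]
After line 3 (b.append mutates the shared list): a = [43, 39, 19, 90], b = [43, 39, 19, 90]

[43, 39, 19, 90]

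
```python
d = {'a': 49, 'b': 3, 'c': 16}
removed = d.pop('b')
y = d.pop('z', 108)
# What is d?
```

After line 1: d = {'a': 49, 'b': 3, 'c': 16}
After line 2 (pop 'b' returns 3): d = {'a': 49, 'c': 16}, removed = 3
After line 3 (pop 'z' missing, returns default 108): d = {'a': 49, 'c': 16}, y = 108

{'a': 49, 'c': 16}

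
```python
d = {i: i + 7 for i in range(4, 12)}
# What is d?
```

{4: 11, 5: 12, 6: 13, 7: 14, 8: 15, 9: 16, 10: 17, 11: 18}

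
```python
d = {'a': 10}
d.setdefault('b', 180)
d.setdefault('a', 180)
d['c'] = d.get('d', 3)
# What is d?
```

After line 1: d = {'a': 10}
After line 2 (setdefault adds 'b'=180): d = {'a': 10, 'b': 180}
After line 3 (setdefault 'a' no-op, already exists): d = {'a': 10, 'b': 180}
After line 4 (get('d', 3) returns default since 'd' not in d): d = {'a': 10, 'b': 180, 'c': 3}

{'a': 10, 'b': 180, 'c': 3}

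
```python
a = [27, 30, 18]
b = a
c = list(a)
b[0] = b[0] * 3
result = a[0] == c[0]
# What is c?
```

After line 1: a = [27, 30, 18]
After line 2 (b = a, alias): a = [27, 30, 18], b = [27, 30, 18]
After line 3 (c = list(a) is a copy, new object): c = [27, 30, 18]
After line 4 (b[0] = 27 * 3 = 81; mutates shared a/b): a = b = [81, 30, 18], c = [27, 30, 18]
After line 5 (a[0] = 81, c[0] = 27; result = False)

[27, 30, 18]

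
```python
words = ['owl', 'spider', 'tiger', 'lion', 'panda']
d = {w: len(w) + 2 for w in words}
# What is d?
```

{'owl': 5, 'spider': 8, 'tiger': 7, 'lion': 6, 'panda': 7}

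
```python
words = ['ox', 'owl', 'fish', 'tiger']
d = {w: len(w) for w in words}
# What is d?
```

{'ox': 2, 'owl': 3, 'fish': 4, 'tiger': 5}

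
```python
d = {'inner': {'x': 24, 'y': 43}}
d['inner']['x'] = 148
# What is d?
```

After line 1: d = {'inner': {'x': 24, 'y': 43}}
After line 2 (inner x overwritten): d = {'inner': {'x': 148, 'y': 43}}

{'inner': {'x': 148, 'y': 43}}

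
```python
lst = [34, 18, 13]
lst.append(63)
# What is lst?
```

[34, 18, 13, 63]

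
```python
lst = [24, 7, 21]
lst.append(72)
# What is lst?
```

[24, 7, 21, 72]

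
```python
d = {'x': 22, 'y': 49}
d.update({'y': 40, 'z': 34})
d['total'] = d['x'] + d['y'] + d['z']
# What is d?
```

After line 1: d = {'x': 22, 'y': 49}
After line 2 (y overwritten, z added): d = {'x': 22, 'y': 40, 'z': 34}
After line 3 (total = 22 + 40 + 34 = 96): d = {'x': 22, 'y': 40, 'z': 34, 'total': 96}

{'x': 22, 'y': 40, 'z': 34, 'total': 96}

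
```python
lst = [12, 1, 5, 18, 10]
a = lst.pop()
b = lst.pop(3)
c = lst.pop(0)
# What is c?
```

After line 1: lst = [12, 1, 5, 18, 10]
After line 2 (pop() -> a = 10): lst = [12, 1, 5, 18]
After line 3 (pop(3) -> b = 18): lst = [12, 1, 5]
After line 4 (pop(0) -> c = 12): lst = [1, 5]

12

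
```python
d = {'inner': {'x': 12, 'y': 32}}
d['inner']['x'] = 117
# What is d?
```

After line 1: d = {'inner': {'x': 12, 'y': 32}}
After line 2 (inner x overwritten): d = {'inner': {'x': 117, 'y': 32}}

{'inner': {'x': 117, 'y': 32}}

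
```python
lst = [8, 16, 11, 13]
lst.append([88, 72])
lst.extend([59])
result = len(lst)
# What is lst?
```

After line 1: lst = [8, 16, 11, 13]
After line 2 (append adds [88, 72] as single element): lst = [8, 16, 11, 13, [88, 72]]
After line 3 (extend unpacks [59], adds 59): lst = [8, 16, 11, 13, [88, 72], 59]
After line 4: result = len(lst) = 6

[8, 16, 11, 13, [88, 72], 59]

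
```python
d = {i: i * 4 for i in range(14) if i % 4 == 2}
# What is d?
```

{2: 8, 6: 24, 10: 40}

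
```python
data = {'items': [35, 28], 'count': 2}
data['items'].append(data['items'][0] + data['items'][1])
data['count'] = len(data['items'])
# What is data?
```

After line 1: data = {'items': [35, 28], 'count': 2}
After line 2 (append 35 + 28 = 63): data = {'items': [35, 28, 63], 'count': 2}
After line 3 (count = len(items) = 3): data = {'items': [35, 28, 63], 'count': 3}

{'items': [35, 28, 63], 'count': 3}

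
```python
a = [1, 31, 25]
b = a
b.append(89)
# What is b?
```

After line 1: a = [1, 31, 25]
After line 2 (b = a is an alias, same object): a = [1, 31, 25], b = [1, 31, 25]
After line 3 (b.append mutates the shared list): a = [1, 31, 25, 89], b = [1, 31, 25, 89]

[1, 31, 25, 89]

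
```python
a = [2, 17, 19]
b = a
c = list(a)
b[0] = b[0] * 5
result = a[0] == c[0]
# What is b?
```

After line 1: a = [2, 17, 19]
After line 2 (b = a, alias): a = [2, 17, 19], b = [2, 17, 19]
After line 3 (c = list(a) is a copy, new object): c = [2, 17, 19]
After line 4 (b[0] = 2 * 5 = 10; mutates shared a/b): a = b = [10, 17, 19], c = [2, 17, 19]
After line 5 (a[0] = 10, c[0] = 2; result = False)

[10, 17, 19]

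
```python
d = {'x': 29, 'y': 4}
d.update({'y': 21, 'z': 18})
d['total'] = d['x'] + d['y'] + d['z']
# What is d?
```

After line 1: d = {'x': 29, 'y': 4}
After line 2 (y overwritten, z added): d = {'x': 29, 'y': 21, 'z': 18}
After line 3 (total = 29 + 21 + 18 = 68): d = {'x': 29, 'y': 21, 'z': 18, 'total': 68}

{'x': 29, 'y': 21, 'z': 18, 'total': 68}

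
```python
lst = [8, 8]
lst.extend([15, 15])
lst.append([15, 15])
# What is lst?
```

After line 1: lst = [8, 8]
After line 2 (extend unpacks [15, 15]): lst = [8, 8, 15, 15]
After line 3 (append adds [15, 15] as single element): lst = [8, 8, 15, 15, [15, 15]]

[8, 8, 15, 15, [15, 15]]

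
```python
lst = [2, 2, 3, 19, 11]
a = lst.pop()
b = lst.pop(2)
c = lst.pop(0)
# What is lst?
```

After line 1: lst = [2, 2, 3, 19, 11]
After line 2 (pop() -> a = 11): lst = [2, 2, 3, 19]
After line 3 (pop(2) -> b = 3): lst = [2, 2, 19]
After line 4 (pop(0) -> c = 2): lst = [2, 19]

[2, 19]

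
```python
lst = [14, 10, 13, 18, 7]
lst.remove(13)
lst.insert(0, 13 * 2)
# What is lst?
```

After line 1: lst = [14, 10, 13, 18, 7]
After line 2 (remove first 13): lst = [14, 10, 18, 7]
After line 3 (insert 26 at index 0): lst = [26, 14, 10, 18, 7]

[26, 14, 10, 18, 7]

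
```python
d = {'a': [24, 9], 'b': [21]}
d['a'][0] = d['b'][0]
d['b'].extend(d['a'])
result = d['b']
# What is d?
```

After line 1: d = {'a': [24, 9], 'b': [21]}
After line 2 (a[0] = b[0] = 21): d = {'a': [21, 9], 'b': [21]}
After line 3 (b.extend(a) appends [21, 9]): d = {'a': [21, 9], 'b': [21, 21, 9]}
After line 4: result = d['b'] = [21, 21, 9]

{'a': [21, 9], 'b': [21, 21, 9]}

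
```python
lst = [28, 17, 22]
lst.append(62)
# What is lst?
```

[28, 17, 22, 62]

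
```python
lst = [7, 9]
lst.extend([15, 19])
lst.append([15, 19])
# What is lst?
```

After line 1: lst = [7, 9]
After line 2 (extend unpacks [15, 19]): lst = [7, 9, 15, 19]
After line 3 (append adds [15, 19] as single element): lst = [7, 9, 15, 19, [15, 19]]

[7, 9, 15, 19, [15, 19]]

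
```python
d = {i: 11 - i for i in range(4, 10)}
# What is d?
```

{4: 7, 5: 6, 6: 5, 7: 4, 8: 3, 9: 2}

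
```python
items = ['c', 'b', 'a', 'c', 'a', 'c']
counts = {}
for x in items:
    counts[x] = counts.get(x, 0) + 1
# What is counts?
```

Initial: counts = {}, items = ['c', 'b', 'a', 'c', 'a', 'c']
See 'c': counts = {'c': 1}
See 'b': counts = {'c': 1, 'b': 1}
See 'a': counts = {'c': 1, 'b': 1, 'a': 1}
See 'c': counts = {'c': 2, 'b': 1, 'a': 1}
See 'a': counts = {'c': 2, 'b': 1, 'a': 2}
See 'c': counts = {'c': 3, 'b': 1, 'a': 2}

{'c': 3, 'b': 1, 'a': 2}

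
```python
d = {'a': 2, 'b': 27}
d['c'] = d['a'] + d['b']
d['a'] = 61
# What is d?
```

After line 1: d = {'a': 2, 'b': 27}
After line 2 (d['c'] = 2 + 27): d = {'a': 2, 'b': 27, 'c': 29}
After line 3: d = {'a': 61, 'b': 27, 'c': 29}

{'a': 61, 'b': 27, 'c': 29}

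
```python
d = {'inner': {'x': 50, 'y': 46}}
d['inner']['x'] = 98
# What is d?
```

After line 1: d = {'inner': {'x': 50, 'y': 46}}
After line 2 (inner x overwritten): d = {'inner': {'x': 98, 'y': 46}}

{'inner': {'x': 98, 'y': 46}}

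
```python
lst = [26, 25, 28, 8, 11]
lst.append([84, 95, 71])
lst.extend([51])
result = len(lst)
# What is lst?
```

After line 1: lst = [26, 25, 28, 8, 11]
After line 2 (append adds [84, 95, 71] as single element): lst = [26, 25, 28, 8, 11, [84, 95, 71]]
After line 3 (extend unpacks [51], adds 51): lst = [26, 25, 28, 8, 11, [84, 95, 71], 51]
After line 4: result = len(lst) = 7

[26, 25, 28, 8, 11, [84, 95, 71], 51]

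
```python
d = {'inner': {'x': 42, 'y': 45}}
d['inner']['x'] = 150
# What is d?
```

After line 1: d = {'inner': {'x': 42, 'y': 45}}
After line 2 (inner x overwritten): d = {'inner': {'x': 150, 'y': 45}}

{'inner': {'x': 150, 'y': 45}}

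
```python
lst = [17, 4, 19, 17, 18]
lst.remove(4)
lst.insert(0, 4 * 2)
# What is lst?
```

After line 1: lst = [17, 4, 19, 17, 18]
After line 2 (remove first 4): lst = [17, 19, 17, 18]
After line 3 (insert 8 at index 0): lst = [8, 17, 19, 17, 18]

[8, 17, 19, 17, 18]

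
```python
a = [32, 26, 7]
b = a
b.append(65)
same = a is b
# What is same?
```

After line 1: a = [32, 26, 7]
After line 2 (b = a is an alias, same object): a = [32, 26, 7], b = [32, 26, 7]
After line 3 (b.append mutates the shared list): a = [32, 26, 7, 65], b = [32, 26, 7, 65]
After line 4 (same = a is b; same object -> True): same = True

True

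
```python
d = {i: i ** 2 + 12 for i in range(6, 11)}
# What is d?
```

{6: 48, 7: 61, 8: 76, 9: 93, 10: 112}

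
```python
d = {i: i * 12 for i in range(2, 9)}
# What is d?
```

{2: 24, 3: 36, 4: 48, 5: 60, 6: 72, 7: 84, 8: 96}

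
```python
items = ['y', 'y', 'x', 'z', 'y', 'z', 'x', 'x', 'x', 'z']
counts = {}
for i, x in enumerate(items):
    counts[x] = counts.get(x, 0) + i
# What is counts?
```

Initial: counts = {}, items = ['y', 'y', 'x', 'z', 'y', 'z', 'x', 'x', 'x', 'z']
i=0, x='y': counts = {'y': 0}
i=1, x='y': counts = {'y': 1}
i=2, x='x': counts = {'y': 1, 'x': 2}
i=3, x='z': counts = {'y': 1, 'x': 2, 'z': 3}
i=4, x='y': counts = {'y': 5, 'x': 2, 'z': 3}
i=5, x='z': counts = {'y': 5, 'x': 2, 'z': 8}
i=6, x='x': counts = {'y': 5, 'x': 8, 'z': 8}
i=7, x='x': counts = {'y': 5, 'x': 15, 'z': 8}
i=8, x='x': counts = {'y': 5, 'x': 23, 'z': 8}
i=9, x='z': counts = {'y': 5, 'x': 23, 'z': 17}

{'y': 5, 'x': 23, 'z': 17}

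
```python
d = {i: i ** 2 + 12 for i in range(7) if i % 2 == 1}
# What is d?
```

{1: 13, 3: 21, 5: 37}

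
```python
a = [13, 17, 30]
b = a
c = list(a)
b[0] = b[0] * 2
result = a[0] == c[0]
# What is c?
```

After line 1: a = [13, 17, 30]
After line 2 (b = a, alias): a = [13, 17, 30], b = [13, 17, 30]
After line 3 (c = list(a) is a copy, new object): c = [13, 17, 30]
After line 4 (b[0] = 13 * 2 = 26; mutates shared a/b): a = b = [26, 17, 30], c = [13, 17, 30]
After line 5 (a[0] = 26, c[0] = 13; result = False)

[13, 17, 30]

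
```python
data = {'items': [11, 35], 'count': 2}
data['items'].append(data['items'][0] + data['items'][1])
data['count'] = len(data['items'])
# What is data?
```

After line 1: data = {'items': [11, 35], 'count': 2}
After line 2 (append 11 + 35 = 46): data = {'items': [11, 35, 46], 'count': 2}
After line 3 (count = len(items) = 3): data = {'items': [11, 35, 46], 'count': 3}

{'items': [11, 35, 46], 'count': 3}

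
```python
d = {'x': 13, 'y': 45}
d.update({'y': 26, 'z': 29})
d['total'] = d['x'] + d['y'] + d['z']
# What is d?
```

After line 1: d = {'x': 13, 'y': 45}
After line 2 (y overwritten, z added): d = {'x': 13, 'y': 26, 'z': 29}
After line 3 (total = 13 + 26 + 29 = 68): d = {'x': 13, 'y': 26, 'z': 29, 'total': 68}

{'x': 13, 'y': 26, 'z': 29, 'total': 68}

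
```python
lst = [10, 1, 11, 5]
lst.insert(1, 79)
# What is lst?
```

[10, 79, 1, 11, 5]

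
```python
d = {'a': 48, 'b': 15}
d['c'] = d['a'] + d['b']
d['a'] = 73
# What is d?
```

After line 1: d = {'a': 48, 'b': 15}
After line 2 (d['c'] = 48 + 15): d = {'a': 48, 'b': 15, 'c': 63}
After line 3: d = {'a': 73, 'b': 15, 'c': 63}

{'a': 73, 'b': 15, 'c': 63}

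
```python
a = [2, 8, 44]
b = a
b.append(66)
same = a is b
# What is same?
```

After line 1: a = [2, 8, 44]
After line 2 (b = a is an alias, same object): a = [2, 8, 44], b = [2, 8, 44]
After line 3 (b.append mutates the shared list): a = [2, 8, 44, 66], b = [2, 8, 44, 66]
After line 4 (same = a is b; same object -> True): same = True

True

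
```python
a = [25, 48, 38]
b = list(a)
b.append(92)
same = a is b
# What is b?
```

After line 1: a = [25, 48, 38]
After line 2 (b = list(a) is a shallow copy, new object): a = [25, 48, 38], b = [25, 48, 38]
After line 3 (append only mutates b): a = [25, 48, 38], b = [25, 48, 38, 92]
After line 4 (same = a is b; different objects -> False): same = False

[25, 48, 38, 92]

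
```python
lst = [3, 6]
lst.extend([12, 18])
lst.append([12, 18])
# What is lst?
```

After line 1: lst = [3, 6]
After line 2 (extend unpacks [12, 18]): lst = [3, 6, 12, 18]
After line 3 (append adds [12, 18] as single element): lst = [3, 6, 12, 18, [12, 18]]

[3, 6, 12, 18, [12, 18]]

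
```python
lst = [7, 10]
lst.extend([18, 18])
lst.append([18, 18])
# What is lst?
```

After line 1: lst = [7, 10]
After line 2 (extend unpacks [18, 18]): lst = [7, 10, 18, 18]
After line 3 (append adds [18, 18] as single element): lst = [7, 10, 18, 18, [18, 18]]

[7, 10, 18, 18, [18, 18]]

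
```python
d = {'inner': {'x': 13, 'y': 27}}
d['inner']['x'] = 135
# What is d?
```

After line 1: d = {'inner': {'x': 13, 'y': 27}}
After line 2 (inner x overwritten): d = {'inner': {'x': 135, 'y': 27}}

{'inner': {'x': 135, 'y': 27}}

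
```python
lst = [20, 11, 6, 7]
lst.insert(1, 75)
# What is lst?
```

[20, 75, 11, 6, 7]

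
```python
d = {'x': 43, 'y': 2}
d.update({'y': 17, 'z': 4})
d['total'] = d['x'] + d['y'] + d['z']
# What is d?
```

After line 1: d = {'x': 43, 'y': 2}
After line 2 (y overwritten, z added): d = {'x': 43, 'y': 17, 'z': 4}
After line 3 (total = 43 + 17 + 4 = 64): d = {'x': 43, 'y': 17, 'z': 4, 'total': 64}

{'x': 43, 'y': 17, 'z': 4, 'total': 64}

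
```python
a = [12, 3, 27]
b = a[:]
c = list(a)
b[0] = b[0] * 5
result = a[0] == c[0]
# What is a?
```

After line 1: a = [12, 3, 27]
After line 2 (b = a[:], copy): a = [12, 3, 27], b = [12, 3, 27]
After line 3 (c = list(a) is a copy, new object): c = [12, 3, 27]
After line 4 (b[0] = 12 * 5 = 60; only b mutates (copy)): a = [12, 3, 27], b = [60, 3, 27], c = [12, 3, 27]
After line 5 (a[0] = 12, c[0] = 12; result = True)

[12, 3, 27]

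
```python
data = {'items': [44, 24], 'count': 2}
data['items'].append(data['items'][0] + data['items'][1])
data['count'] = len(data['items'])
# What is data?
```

After line 1: data = {'items': [44, 24], 'count': 2}
After line 2 (append 44 + 24 = 68): data = {'items': [44, 24, 68], 'count': 2}
After line 3 (count = len(items) = 3): data = {'items': [44, 24, 68], 'count': 3}

{'items': [44, 24, 68], 'count': 3}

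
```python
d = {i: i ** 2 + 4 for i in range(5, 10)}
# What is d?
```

{5: 29, 6: 40, 7: 53, 8: 68, 9: 85}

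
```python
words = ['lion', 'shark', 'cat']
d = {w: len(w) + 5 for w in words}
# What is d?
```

{'lion': 9, 'shark': 10, 'cat': 8}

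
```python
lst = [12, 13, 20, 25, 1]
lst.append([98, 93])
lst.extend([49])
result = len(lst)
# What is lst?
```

After line 1: lst = [12, 13, 20, 25, 1]
After line 2 (append adds [98, 93] as single element): lst = [12, 13, 20, 25, 1, [98, 93]]
After line 3 (extend unpacks [49], adds 49): lst = [12, 13, 20, 25, 1, [98, 93], 49]
After line 4: result = len(lst) = 7

[12, 13, 20, 25, 1, [98, 93], 49]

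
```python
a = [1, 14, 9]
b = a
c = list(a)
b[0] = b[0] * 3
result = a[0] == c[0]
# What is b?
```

After line 1: a = [1, 14, 9]
After line 2 (b = a, alias): a = [1, 14, 9], b = [1, 14, 9]
After line 3 (c = list(a) is a copy, new object): c = [1, 14, 9]
After line 4 (b[0] = 1 * 3 = 3; mutates shared a/b): a = b = [3, 14, 9], c = [1, 14, 9]
After line 5 (a[0] = 3, c[0] = 1; result = False)

[3, 14, 9]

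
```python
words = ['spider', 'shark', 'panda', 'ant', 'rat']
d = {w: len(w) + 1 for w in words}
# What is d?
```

{'spider': 7, 'shark': 6, 'panda': 6, 'ant': 4, 'rat': 4}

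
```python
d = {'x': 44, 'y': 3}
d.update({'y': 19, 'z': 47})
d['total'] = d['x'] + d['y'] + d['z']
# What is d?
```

After line 1: d = {'x': 44, 'y': 3}
After line 2 (y overwritten, z added): d = {'x': 44, 'y': 19, 'z': 47}
After line 3 (total = 44 + 19 + 47 = 110): d = {'x': 44, 'y': 19, 'z': 47, 'total': 110}

{'x': 44, 'y': 19, 'z': 47, 'total': 110}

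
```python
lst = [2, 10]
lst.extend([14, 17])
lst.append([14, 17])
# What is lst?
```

After line 1: lst = [2, 10]
After line 2 (extend unpacks [14, 17]): lst = [2, 10, 14, 17]
After line 3 (append adds [14, 17] as single element): lst = [2, 10, 14, 17, [14, 17]]

[2, 10, 14, 17, [14, 17]]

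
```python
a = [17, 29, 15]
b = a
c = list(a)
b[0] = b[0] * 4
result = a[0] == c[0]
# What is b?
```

After line 1: a = [17, 29, 15]
After line 2 (b = a, alias): a = [17, 29, 15], b = [17, 29, 15]
After line 3 (c = list(a) is a copy, new object): c = [17, 29, 15]
After line 4 (b[0] = 17 * 4 = 68; mutates shared a/b): a = b = [68, 29, 15], c = [17, 29, 15]
After line 5 (a[0] = 68, c[0] = 17; result = False)

[68, 29, 15]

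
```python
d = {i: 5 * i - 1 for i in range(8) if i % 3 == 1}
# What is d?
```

{1: 4, 4: 19, 7: 34}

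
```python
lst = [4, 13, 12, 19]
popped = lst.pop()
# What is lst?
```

[4, 13, 12]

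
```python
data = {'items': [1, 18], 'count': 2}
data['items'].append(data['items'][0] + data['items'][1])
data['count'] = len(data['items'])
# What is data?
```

After line 1: data = {'items': [1, 18], 'count': 2}
After line 2 (append 1 + 18 = 19): data = {'items': [1, 18, 19], 'count': 2}
After line 3 (count = len(items) = 3): data = {'items': [1, 18, 19], 'count': 3}

{'items': [1, 18, 19], 'count': 3}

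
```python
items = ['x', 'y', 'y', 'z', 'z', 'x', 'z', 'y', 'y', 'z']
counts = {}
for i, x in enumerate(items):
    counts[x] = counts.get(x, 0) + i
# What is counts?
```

Initial: counts = {}, items = ['x', 'y', 'y', 'z', 'z', 'x', 'z', 'y', 'y', 'z']
i=0, x='x': counts = {'x': 0}
i=1, x='y': counts = {'x': 0, 'y': 1}
i=2, x='y': counts = {'x': 0, 'y': 3}
i=3, x='z': counts = {'x': 0, 'y': 3, 'z': 3}
i=4, x='z': counts = {'x': 0, 'y': 3, 'z': 7}
i=5, x='x': counts = {'x': 5, 'y': 3, 'z': 7}
i=6, x='z': counts = {'x': 5, 'y': 3, 'z': 13}
i=7, x='y': counts = {'x': 5, 'y': 10, 'z': 13}
i=8, x='y': counts = {'x': 5, 'y': 18, 'z': 13}
i=9, x='z': counts = {'x': 5, 'y': 18, 'z': 22}

{'x': 5, 'y': 18, 'z': 22}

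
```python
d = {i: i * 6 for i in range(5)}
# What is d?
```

{0: 0, 1: 6, 2: 12, 3: 18, 4: 24}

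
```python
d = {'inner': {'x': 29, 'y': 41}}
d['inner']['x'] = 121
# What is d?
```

After line 1: d = {'inner': {'x': 29, 'y': 41}}
After line 2 (inner x overwritten): d = {'inner': {'x': 121, 'y': 41}}

{'inner': {'x': 121, 'y': 41}}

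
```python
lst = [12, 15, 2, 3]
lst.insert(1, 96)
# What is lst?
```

[12, 96, 15, 2, 3]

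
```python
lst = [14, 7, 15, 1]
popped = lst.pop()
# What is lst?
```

[14, 7, 15]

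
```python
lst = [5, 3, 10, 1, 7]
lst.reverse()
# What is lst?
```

[7, 1, 10, 3, 5]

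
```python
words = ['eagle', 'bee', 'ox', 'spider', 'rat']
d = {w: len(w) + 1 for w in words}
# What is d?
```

{'eagle': 6, 'bee': 4, 'ox': 3, 'spider': 7, 'rat': 4}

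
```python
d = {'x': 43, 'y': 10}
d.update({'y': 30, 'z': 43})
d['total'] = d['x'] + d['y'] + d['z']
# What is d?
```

After line 1: d = {'x': 43, 'y': 10}
After line 2 (y overwritten, z added): d = {'x': 43, 'y': 30, 'z': 43}
After line 3 (total = 43 + 30 + 43 = 116): d = {'x': 43, 'y': 30, 'z': 43, 'total': 116}

{'x': 43, 'y': 30, 'z': 43, 'total': 116}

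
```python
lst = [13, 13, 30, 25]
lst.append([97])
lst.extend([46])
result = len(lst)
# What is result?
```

After line 1: lst = [13, 13, 30, 25]
After line 2 (append adds [97] as single element): lst = [13, 13, 30, 25, [97]]
After line 3 (extend unpacks [46], adds 46): lst = [13, 13, 30, 25, [97], 46]
After line 4: result = len(lst) = 6

6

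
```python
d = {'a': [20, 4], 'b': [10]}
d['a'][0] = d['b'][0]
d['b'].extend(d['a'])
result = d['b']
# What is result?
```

After line 1: d = {'a': [20, 4], 'b': [10]}
After line 2 (a[0] = b[0] = 10): d = {'a': [10, 4], 'b': [10]}
After line 3 (b.extend(a) appends [10, 4]): d = {'a': [10, 4], 'b': [10, 10, 4]}
After line 4: result = d['b'] = [10, 10, 4]

[10, 10, 4]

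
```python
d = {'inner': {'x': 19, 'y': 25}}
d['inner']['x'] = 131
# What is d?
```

After line 1: d = {'inner': {'x': 19, 'y': 25}}
After line 2 (inner x overwritten): d = {'inner': {'x': 131, 'y': 25}}

{'inner': {'x': 131, 'y': 25}}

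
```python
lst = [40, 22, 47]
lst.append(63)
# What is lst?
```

[40, 22, 47, 63]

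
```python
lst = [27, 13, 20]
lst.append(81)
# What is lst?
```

[27, 13, 20, 81]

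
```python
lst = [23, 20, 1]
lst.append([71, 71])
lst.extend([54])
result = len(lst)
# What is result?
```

After line 1: lst = [23, 20, 1]
After line 2 (append adds [71, 71] as single element): lst = [23, 20, 1, [71, 71]]
After line 3 (extend unpacks [54], adds 54): lst = [23, 20, 1, [71, 71], 54]
After line 4: result = len(lst) = 5

5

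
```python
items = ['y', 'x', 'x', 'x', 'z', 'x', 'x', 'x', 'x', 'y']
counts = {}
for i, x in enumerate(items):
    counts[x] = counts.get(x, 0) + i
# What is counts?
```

Initial: counts = {}, items = ['y', 'x', 'x', 'x', 'z', 'x', 'x', 'x', 'x', 'y']
i=0, x='y': counts = {'y': 0}
i=1, x='x': counts = {'y': 0, 'x': 1}
i=2, x='x': counts = {'y': 0, 'x': 3}
i=3, x='x': counts = {'y': 0, 'x': 6}
i=4, x='z': counts = {'y': 0, 'x': 6, 'z': 4}
i=5, x='x': counts = {'y': 0, 'x': 11, 'z': 4}
i=6, x='x': counts = {'y': 0, 'x': 17, 'z': 4}
i=7, x='x': counts = {'y': 0, 'x': 24, 'z': 4}
i=8, x='x': counts = {'y': 0, 'x': 32, 'z': 4}
i=9, x='y': counts = {'y': 9, 'x': 32, 'z': 4}

{'y': 9, 'x': 32, 'z': 4}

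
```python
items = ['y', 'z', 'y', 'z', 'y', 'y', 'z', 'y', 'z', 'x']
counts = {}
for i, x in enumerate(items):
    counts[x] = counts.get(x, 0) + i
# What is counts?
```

Initial: counts = {}, items = ['y', 'z', 'y', 'z', 'y', 'y', 'z', 'y', 'z', 'x']
i=0, x='y': counts = {'y': 0}
i=1, x='z': counts = {'y': 0, 'z': 1}
i=2, x='y': counts = {'y': 2, 'z': 1}
i=3, x='z': counts = {'y': 2, 'z': 4}
i=4, x='y': counts = {'y': 6, 'z': 4}
i=5, x='y': counts = {'y': 11, 'z': 4}
i=6, x='z': counts = {'y': 11, 'z': 10}
i=7, x='y': counts = {'y': 18, 'z': 10}
i=8, x='z': counts = {'y': 18, 'z': 18}
i=9, x='x': counts = {'y': 18, 'z': 18, 'x': 9}

{'y': 18, 'z': 18, 'x': 9}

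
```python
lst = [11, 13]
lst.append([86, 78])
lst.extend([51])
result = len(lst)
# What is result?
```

After line 1: lst = [11, 13]
After line 2 (append adds [86, 78] as single element): lst = [11, 13, [86, 78]]
After line 3 (extend unpacks [51], adds 51): lst = [11, 13, [86, 78], 51]
After line 4: result = len(lst) = 4

4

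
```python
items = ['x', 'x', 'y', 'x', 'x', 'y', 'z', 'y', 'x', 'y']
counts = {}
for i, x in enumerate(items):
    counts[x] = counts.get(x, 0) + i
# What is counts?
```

Initial: counts = {}, items = ['x', 'x', 'y', 'x', 'x', 'y', 'z', 'y', 'x', 'y']
i=0, x='x': counts = {'x': 0}
i=1, x='x': counts = {'x': 1}
i=2, x='y': counts = {'x': 1, 'y': 2}
i=3, x='x': counts = {'x': 4, 'y': 2}
i=4, x='x': counts = {'x': 8, 'y': 2}
i=5, x='y': counts = {'x': 8, 'y': 7}
i=6, x='z': counts = {'x': 8, 'y': 7, 'z': 6}
i=7, x='y': counts = {'x': 8, 'y': 14, 'z': 6}
i=8, x='x': counts = {'x': 16, 'y': 14, 'z': 6}
i=9, x='y': counts = {'x': 16, 'y': 23, 'z': 6}

{'x': 16, 'y': 23, 'z': 6}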